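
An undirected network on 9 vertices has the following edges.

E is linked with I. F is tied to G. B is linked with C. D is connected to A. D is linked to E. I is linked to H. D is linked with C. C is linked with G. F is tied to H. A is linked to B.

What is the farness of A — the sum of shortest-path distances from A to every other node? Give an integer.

20

Distances from A: B:1, C:2, D:1, E:2, F:4, G:3, H:4, I:3.
Sum = 1 + 2 + 1 + 2 + 4 + 3 + 4 + 3 = 20.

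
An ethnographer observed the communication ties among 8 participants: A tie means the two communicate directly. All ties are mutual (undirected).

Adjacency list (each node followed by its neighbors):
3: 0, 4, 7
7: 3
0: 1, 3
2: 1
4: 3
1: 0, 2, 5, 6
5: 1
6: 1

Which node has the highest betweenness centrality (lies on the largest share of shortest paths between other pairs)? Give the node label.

Unnormalized betweenness of each node: 0:12, 1:15, 2:0, 3:11, 4:0, 5:0, 6:0, 7:0.
1 has the largest value, 15, making it the main broker — the node through which the most shortest paths run.

1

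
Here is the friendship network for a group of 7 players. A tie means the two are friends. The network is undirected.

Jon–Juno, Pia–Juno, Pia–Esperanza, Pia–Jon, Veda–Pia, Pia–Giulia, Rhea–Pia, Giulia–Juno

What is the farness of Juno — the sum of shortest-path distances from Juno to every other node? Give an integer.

Distances from Juno: Esperanza:2, Giulia:1, Jon:1, Pia:1, Rhea:2, Veda:2.
Sum = 2 + 1 + 1 + 1 + 2 + 2 = 9.

9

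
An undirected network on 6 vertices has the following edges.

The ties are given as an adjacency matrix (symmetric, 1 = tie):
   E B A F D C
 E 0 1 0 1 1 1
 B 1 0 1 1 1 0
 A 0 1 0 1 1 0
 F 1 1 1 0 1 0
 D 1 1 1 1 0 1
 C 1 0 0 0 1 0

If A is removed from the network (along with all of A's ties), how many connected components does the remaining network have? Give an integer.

1

A's neighbors (B, D, and F) remain reachable from one another through other ties, so the rest of the network stays in one piece.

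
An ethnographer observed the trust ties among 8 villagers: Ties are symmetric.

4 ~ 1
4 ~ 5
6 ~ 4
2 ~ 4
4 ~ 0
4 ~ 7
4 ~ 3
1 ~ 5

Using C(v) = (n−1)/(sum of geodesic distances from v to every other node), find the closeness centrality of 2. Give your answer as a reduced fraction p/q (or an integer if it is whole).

Distances from 2: 0:2, 1:2, 3:2, 4:1, 5:2, 6:2, 7:2. Sum = 13.
n = 8, so closeness = 7/13.

7/13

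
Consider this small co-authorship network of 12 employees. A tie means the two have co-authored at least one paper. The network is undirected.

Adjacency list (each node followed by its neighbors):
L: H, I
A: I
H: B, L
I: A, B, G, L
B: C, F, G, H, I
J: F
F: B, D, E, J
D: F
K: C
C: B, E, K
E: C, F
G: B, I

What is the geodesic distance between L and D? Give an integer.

One shortest route is L – I – B – F – D, which uses 4 edges, and at distance 3 from L we only reach {C, F}, which does not include D. So d(L,D) = 4.

4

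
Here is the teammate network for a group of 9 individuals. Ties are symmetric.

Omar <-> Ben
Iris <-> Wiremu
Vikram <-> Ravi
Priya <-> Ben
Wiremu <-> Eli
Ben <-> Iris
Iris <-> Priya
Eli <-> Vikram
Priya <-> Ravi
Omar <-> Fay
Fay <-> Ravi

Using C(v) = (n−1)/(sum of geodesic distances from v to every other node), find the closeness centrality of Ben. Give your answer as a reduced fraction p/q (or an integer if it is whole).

Distances from Ben: Eli:3, Fay:2, Iris:1, Omar:1, Priya:1, Ravi:2, Vikram:3, Wiremu:2. Sum = 15.
n = 9, so closeness = 8/15.

8/15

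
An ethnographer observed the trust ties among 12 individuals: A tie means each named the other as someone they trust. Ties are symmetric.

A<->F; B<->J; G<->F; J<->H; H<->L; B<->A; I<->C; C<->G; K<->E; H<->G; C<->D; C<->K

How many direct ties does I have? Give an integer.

1

I is directly tied to C. That is 1 neighbor, so the degree of I is 1.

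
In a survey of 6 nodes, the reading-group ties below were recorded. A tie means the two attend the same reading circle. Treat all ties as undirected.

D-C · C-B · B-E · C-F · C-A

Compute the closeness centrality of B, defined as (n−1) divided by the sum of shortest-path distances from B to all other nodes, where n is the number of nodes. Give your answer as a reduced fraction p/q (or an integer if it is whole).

Distances from B: A:2, C:1, D:2, E:1, F:2. Sum = 8.
n = 6, so closeness = 5/8.

5/8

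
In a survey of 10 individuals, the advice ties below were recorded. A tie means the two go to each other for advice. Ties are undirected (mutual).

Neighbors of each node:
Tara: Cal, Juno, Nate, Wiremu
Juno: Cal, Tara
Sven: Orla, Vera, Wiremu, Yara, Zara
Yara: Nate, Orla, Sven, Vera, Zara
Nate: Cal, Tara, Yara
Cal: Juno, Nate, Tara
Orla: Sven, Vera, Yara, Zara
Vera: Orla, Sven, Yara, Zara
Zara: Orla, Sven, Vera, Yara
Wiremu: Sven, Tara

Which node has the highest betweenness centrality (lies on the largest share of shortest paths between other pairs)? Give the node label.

Unnormalized betweenness of each node: Cal:2, Juno:0, Nate:10, Orla:0, Sven:13/2, Tara:15/2, Vera:0, Wiremu:5, Yara:11, Zara:0.
Yara has the largest value, 11, making it the main broker — the node through which the most shortest paths run.

Yara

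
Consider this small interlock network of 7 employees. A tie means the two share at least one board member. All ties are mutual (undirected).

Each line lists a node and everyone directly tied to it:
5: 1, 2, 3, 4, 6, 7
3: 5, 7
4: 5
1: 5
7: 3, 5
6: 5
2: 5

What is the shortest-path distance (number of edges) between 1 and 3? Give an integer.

One shortest route is 1 – 5 – 3, which uses 2 edges, and 1 and 3 are not directly tied, so nothing shorter exists. So d(1,3) = 2.

2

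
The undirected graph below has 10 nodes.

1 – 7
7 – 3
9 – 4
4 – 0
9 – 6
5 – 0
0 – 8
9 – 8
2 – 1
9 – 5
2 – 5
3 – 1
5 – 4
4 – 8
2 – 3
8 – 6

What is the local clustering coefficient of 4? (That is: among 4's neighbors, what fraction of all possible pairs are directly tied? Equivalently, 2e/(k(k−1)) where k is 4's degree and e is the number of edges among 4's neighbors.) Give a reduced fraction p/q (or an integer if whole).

2/3

4's neighbors: 0, 5, 8, and 9 (k = 4).
Possible neighbor pairs: C(4,2) = 6. Edges among them: 0–5, 0–8, 5–9, 8–9 → e = 4.
Clustering(4) = 4/6 = 2/3.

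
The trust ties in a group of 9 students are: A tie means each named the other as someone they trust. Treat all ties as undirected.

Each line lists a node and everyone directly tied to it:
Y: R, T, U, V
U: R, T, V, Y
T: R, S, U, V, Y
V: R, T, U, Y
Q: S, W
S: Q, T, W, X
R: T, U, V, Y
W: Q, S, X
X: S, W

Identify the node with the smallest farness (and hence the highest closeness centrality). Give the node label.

Farness (sum of distances to all others) for each node — Q:18, R:15, S:12, T:11, U:15, V:15, W:17, X:18, Y:15.
The smallest farness is 11, for T, so T has the highest closeness.

T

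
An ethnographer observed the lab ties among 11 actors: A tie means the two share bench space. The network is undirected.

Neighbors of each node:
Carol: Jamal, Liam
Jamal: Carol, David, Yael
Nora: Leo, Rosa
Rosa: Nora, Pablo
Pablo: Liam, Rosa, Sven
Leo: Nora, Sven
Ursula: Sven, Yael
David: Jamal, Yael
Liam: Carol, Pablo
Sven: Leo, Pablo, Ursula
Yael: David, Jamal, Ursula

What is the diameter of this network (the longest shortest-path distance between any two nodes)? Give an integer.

Eccentricity of each node (its greatest distance to any other): Carol:4, David:5, Jamal:5, Leo:4, Liam:3, Nora:5, Pablo:4, Rosa:5, Sven:3, Ursula:3, Yael:4.
The maximum eccentricity is 5, realized for instance by the pair Rosa–David via Rosa – Pablo – Liam – Carol – Jamal – David. So the diameter is 5.

5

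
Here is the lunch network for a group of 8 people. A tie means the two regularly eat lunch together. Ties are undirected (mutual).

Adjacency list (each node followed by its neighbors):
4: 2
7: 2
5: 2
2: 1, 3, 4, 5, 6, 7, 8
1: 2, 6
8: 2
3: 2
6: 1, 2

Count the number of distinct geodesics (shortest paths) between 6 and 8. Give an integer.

The shortest distance is 2, and the only length-2 path is 6–2–8. So there is exactly 1 shortest path.

1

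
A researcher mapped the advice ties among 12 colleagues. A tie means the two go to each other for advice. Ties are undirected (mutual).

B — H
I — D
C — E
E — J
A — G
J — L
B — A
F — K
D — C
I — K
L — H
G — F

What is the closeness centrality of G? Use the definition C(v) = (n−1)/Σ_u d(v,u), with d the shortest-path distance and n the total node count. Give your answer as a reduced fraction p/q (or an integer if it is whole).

11/36

Distances from G: A:1, B:2, C:5, D:4, E:6, F:1, H:3, I:3, J:5, K:2, L:4. Sum = 36.
n = 12, so closeness = 11/36.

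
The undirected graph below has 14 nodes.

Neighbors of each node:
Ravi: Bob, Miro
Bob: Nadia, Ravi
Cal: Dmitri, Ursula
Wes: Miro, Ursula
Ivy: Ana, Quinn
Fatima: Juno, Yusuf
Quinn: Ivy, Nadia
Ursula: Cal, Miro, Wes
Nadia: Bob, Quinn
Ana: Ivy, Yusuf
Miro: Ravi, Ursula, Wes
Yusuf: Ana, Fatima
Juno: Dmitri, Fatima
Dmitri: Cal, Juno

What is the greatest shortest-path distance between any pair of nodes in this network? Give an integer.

Eccentricity of each node (its greatest distance to any other): Ana:7, Bob:6, Cal:6, Dmitri:6, Fatima:6, Ivy:6, Juno:6, Miro:6, Nadia:6, Quinn:6, Ravi:6, Ursula:6, Wes:7, Yusuf:6.
The maximum eccentricity is 7, realized for instance by the pair Ana–Wes via Ana – Ivy – Quinn – Nadia – Bob – Ravi – Miro – Wes. So the diameter is 7.

7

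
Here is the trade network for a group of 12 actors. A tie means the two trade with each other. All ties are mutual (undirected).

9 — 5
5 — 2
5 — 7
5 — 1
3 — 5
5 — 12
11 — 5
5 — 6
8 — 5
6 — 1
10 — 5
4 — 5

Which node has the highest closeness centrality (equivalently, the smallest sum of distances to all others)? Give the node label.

Farness (sum of distances to all others) for each node — 1:20, 2:21, 3:21, 4:21, 5:11, 6:20, 7:21, 8:21, 9:21, 10:21, 11:21, 12:21.
The smallest farness is 11, for 5, so 5 has the highest closeness.

5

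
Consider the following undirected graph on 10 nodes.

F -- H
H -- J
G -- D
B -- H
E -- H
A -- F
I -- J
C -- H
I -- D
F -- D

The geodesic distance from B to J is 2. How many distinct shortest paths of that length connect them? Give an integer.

1

The shortest distance is 2, and the only length-2 path is B–H–J. So there is exactly 1 shortest path.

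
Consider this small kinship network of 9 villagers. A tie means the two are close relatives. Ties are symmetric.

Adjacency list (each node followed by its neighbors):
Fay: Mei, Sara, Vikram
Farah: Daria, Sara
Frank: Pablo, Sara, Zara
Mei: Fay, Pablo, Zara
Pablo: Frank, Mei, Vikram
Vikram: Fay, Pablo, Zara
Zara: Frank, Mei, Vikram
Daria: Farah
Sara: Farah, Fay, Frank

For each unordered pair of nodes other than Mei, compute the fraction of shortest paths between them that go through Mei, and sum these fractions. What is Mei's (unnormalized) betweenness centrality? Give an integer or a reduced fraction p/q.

4/3

Pairs whose geodesics pass through Mei — Zara–Fay: 1/2; Zara–Pablo: 1/3; Fay–Pablo: 1/2.
All other pairs contribute 0.
Summing the contributions gives betweenness(Mei) = 4/3.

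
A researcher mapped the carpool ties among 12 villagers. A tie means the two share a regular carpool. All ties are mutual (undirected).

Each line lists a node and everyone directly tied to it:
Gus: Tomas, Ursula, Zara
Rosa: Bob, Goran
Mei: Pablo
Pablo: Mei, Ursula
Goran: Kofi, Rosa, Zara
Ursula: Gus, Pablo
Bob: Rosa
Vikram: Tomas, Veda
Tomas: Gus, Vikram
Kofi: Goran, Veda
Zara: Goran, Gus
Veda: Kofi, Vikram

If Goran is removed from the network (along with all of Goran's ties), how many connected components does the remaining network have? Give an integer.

2

Without Goran, the remaining ties split the others into: {Bob, Rosa}; {Gus, Kofi, Mei, Pablo, Tomas, Ursula, Veda, Vikram, Zara}.
That's 2 separate components.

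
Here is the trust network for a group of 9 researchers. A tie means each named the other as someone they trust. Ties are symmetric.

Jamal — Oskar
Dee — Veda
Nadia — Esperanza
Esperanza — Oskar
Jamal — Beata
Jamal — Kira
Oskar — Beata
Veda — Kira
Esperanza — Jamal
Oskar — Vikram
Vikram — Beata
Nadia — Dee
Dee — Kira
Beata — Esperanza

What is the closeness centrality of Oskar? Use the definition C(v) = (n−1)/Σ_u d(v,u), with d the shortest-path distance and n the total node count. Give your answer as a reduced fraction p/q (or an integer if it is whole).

4/7

Distances from Oskar: Beata:1, Dee:3, Esperanza:1, Jamal:1, Kira:2, Nadia:2, Veda:3, Vikram:1. Sum = 14.
n = 9, so closeness = 8/14 = 4/7.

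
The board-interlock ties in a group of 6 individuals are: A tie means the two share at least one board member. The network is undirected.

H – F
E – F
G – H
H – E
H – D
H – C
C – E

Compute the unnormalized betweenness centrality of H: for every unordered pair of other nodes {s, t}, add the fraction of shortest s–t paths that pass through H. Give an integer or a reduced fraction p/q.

15/2

Pairs whose geodesics pass through H — C–D: 1; C–G: 1; C–F: 1/2; D–G: 1; D–E: 1; D–F: 1; G–E: 1; G–F: 1.
All other pairs contribute 0.
Summing the contributions gives betweenness(H) = 15/2.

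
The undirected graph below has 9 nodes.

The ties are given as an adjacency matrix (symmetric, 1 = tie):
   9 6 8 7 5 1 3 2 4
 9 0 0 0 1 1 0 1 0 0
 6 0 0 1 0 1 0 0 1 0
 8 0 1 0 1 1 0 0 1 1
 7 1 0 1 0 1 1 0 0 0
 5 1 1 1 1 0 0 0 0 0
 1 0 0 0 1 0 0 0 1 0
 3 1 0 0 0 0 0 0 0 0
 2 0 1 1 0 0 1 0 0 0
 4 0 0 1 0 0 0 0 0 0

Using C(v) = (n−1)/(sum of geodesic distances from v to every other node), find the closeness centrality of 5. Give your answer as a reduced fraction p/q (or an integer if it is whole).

Distances from 5: 1:2, 2:2, 3:2, 4:2, 6:1, 7:1, 8:1, 9:1. Sum = 12.
n = 9, so closeness = 8/12 = 2/3.

2/3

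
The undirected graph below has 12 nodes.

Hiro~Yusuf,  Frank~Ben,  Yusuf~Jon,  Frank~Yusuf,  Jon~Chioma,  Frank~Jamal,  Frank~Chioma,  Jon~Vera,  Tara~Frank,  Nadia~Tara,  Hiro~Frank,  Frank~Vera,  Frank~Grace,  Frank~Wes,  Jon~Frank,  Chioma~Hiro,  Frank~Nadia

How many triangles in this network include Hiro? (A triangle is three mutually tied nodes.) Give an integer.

Hiro's neighbors: Chioma, Frank, and Yusuf.
Neighbor pairs that are themselves tied: Hiro–Chioma–Frank; Hiro–Frank–Yusuf. Each forms one triangle with Hiro, for 2 in total.

2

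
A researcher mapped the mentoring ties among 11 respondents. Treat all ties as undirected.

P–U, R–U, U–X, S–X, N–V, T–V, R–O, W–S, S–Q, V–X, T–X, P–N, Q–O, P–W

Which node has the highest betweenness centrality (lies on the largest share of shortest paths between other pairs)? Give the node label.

X

Unnormalized betweenness of each node: N:2, O:2, P:15/2, Q:4, R:5, S:23/2, T:0, U:23/2, V:7/2, W:3, X:15.
X has the largest value, 15, making it the main broker — the node through which the most shortest paths run.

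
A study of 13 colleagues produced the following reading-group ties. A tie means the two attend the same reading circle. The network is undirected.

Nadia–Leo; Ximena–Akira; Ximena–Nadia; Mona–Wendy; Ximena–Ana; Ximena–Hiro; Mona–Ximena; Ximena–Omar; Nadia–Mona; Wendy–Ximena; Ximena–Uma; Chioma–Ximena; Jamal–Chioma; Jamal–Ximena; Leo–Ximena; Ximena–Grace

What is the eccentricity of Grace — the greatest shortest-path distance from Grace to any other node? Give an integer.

2

Distances from Grace: Akira:2, Ana:2, Chioma:2, Hiro:2, Jamal:2, Leo:2, Mona:2, Nadia:2, Omar:2, Uma:2, Wendy:2, Ximena:1.
The largest is 2 (to Hiro, Ana, Omar, Jamal, Leo, Mona, Akira, Chioma, Nadia, Wendy, and Uma), so the eccentricity of Grace is 2.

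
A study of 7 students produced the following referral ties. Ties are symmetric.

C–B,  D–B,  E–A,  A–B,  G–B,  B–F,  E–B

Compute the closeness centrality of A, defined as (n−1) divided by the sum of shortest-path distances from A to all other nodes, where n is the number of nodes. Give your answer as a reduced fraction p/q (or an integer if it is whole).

3/5

Distances from A: B:1, C:2, D:2, E:1, F:2, G:2. Sum = 10.
n = 7, so closeness = 6/10 = 3/5.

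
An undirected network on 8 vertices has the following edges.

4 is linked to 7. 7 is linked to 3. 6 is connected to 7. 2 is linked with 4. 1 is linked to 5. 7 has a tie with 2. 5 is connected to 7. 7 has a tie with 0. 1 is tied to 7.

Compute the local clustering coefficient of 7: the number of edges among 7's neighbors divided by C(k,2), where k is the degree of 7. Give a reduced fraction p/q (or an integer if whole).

2/21

7's neighbors: 0, 1, 2, 3, 4, 5, and 6 (k = 7).
Possible neighbor pairs: C(7,2) = 21. Edges among them: 1–5, 2–4 → e = 2.
Clustering(7) = 2/21.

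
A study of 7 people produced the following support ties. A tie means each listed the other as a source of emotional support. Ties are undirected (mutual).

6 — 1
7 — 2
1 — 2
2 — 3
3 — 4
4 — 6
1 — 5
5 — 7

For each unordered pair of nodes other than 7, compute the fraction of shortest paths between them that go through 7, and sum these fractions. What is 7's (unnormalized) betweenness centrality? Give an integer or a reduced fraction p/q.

Pairs whose geodesics pass through 7 — 2–5: 1/2; 5–3: 1/2.
All other pairs contribute 0.
Summing the contributions gives betweenness(7) = 1.

1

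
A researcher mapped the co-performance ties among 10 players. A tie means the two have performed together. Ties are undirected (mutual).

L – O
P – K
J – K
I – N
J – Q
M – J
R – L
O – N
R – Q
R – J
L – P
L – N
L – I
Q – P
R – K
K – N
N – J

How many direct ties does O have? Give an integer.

2

O is directly tied to L and N. That is 2 neighbors, so the degree of O is 2.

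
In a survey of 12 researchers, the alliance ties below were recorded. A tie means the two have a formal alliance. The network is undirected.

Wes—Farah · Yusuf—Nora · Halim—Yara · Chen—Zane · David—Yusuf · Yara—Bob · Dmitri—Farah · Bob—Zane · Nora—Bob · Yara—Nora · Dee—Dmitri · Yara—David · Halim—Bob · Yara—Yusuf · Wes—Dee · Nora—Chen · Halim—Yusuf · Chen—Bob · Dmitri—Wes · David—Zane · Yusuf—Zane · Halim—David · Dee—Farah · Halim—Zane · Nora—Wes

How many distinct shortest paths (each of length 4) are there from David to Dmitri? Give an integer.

The shortest distance is 4. The length-4 paths are: David–Yara–Nora–Wes–Dmitri; David–Yusuf–Nora–Wes–Dmitri.
That gives 2 distinct shortest paths.

2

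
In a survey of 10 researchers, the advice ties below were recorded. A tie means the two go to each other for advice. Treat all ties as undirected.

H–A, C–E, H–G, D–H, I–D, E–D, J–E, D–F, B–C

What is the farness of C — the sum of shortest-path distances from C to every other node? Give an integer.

23

Distances from C: A:4, B:1, D:2, E:1, F:3, G:4, H:3, I:3, J:2.
Sum = 4 + 1 + 2 + 1 + 3 + 4 + 3 + 3 + 2 = 23.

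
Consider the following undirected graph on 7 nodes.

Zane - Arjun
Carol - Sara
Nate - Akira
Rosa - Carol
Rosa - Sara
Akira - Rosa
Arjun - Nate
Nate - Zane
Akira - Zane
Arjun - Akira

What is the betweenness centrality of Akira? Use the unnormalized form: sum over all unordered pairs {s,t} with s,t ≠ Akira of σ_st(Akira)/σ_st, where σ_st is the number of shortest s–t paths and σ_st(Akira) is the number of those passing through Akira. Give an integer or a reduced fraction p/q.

9

Pairs whose geodesics pass through Akira — Sara–Zane: 1; Sara–Arjun: 1; Sara–Nate: 1; Rosa–Zane: 1; Rosa–Arjun: 1; Rosa–Nate: 1; Carol–Zane: 1; Carol–Arjun: 1; Carol–Nate: 1.
All other pairs contribute 0.
Summing the contributions gives betweenness(Akira) = 9.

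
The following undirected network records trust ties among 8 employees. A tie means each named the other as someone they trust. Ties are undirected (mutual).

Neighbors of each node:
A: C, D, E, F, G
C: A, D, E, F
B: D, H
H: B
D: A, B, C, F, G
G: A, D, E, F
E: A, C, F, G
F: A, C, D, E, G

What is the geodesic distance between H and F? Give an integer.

3

One shortest route is H – B – D – F, which uses 3 edges, and at distance 2 from H we only reach {D}, which does not include F. So d(H,F) = 3.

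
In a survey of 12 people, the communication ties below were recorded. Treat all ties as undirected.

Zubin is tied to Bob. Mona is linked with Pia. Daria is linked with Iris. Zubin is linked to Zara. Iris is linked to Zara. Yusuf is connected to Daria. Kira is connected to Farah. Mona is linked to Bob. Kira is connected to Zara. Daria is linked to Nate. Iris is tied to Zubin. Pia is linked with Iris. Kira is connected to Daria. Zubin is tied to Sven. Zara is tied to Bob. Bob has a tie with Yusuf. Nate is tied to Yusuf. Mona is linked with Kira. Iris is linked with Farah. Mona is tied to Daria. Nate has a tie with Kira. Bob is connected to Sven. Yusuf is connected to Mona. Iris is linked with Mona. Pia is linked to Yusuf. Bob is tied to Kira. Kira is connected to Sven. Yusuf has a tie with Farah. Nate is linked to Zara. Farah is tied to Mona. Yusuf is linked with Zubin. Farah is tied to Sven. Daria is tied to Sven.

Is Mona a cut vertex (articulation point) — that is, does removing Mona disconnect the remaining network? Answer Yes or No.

Even without Mona, every remaining node can still reach every other (the residual graph is connected), so Mona is not a cut vertex.

No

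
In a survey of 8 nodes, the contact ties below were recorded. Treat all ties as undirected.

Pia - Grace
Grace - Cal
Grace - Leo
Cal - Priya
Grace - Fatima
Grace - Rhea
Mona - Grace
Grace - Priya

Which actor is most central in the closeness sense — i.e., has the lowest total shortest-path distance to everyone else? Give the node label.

Grace

Farness (sum of distances to all others) for each node — Cal:12, Fatima:13, Grace:7, Leo:13, Mona:13, Pia:13, Priya:12, Rhea:13.
The smallest farness is 7, for Grace, so Grace has the highest closeness.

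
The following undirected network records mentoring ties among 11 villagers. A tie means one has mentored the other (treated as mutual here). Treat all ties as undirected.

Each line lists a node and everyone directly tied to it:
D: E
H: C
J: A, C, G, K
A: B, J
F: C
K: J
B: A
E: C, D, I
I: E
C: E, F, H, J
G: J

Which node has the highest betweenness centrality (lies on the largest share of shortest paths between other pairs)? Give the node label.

C

Unnormalized betweenness of each node: A:9, B:0, C:32, D:0, E:17, F:0, G:0, H:0, I:0, J:29, K:0.
C has the largest value, 32, making it the main broker — the node through which the most shortest paths run.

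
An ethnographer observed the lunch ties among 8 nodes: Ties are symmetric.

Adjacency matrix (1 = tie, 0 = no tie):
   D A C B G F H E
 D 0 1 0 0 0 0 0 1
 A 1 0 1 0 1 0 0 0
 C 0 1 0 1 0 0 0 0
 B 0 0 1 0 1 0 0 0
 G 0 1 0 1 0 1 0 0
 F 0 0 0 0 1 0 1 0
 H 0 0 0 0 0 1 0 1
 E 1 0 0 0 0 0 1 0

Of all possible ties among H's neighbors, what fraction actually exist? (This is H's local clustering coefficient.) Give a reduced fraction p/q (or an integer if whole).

0

H's neighbors: E and F (k = 2).
Possible neighbor pairs: C(2,2) = 1. Edges among them: none → e = 0.
Clustering(H) = 0/1.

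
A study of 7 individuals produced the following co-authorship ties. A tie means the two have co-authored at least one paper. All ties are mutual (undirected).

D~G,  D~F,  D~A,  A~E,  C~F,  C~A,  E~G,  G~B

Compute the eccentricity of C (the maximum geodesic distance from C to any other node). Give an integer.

4

Distances from C: A:1, B:4, D:2, E:2, F:1, G:3.
The largest is 4 (to B), so the eccentricity of C is 4.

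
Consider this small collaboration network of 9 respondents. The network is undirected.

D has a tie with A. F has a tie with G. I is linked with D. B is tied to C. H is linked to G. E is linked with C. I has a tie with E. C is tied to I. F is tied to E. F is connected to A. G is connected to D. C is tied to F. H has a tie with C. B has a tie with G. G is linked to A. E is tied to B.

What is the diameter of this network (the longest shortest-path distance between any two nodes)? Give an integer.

Eccentricity of each node (its greatest distance to any other): A:2, B:2, C:2, D:2, E:2, F:2, G:2, H:2, I:2.
The maximum eccentricity is 2, realized for instance by the pair B–H via B – C – H. So the diameter is 2.

2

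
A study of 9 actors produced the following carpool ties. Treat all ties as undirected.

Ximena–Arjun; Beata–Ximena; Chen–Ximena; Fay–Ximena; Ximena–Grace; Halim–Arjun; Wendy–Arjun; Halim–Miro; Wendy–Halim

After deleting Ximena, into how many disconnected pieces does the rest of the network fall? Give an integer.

Without Ximena, the remaining ties split the others into: {Fay}; {Chen}; {Arjun, Halim, Miro, Wendy}; {Beata}; {Grace}.
That's 5 separate components.

5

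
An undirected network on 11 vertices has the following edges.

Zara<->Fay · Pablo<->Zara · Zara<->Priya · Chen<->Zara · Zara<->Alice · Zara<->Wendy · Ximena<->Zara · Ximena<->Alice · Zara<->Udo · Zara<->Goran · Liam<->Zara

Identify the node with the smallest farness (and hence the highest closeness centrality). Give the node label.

Zara

Farness (sum of distances to all others) for each node — Alice:18, Chen:19, Fay:19, Goran:19, Liam:19, Pablo:19, Priya:19, Udo:19, Wendy:19, Ximena:18, Zara:10.
The smallest farness is 10, for Zara, so Zara has the highest closeness.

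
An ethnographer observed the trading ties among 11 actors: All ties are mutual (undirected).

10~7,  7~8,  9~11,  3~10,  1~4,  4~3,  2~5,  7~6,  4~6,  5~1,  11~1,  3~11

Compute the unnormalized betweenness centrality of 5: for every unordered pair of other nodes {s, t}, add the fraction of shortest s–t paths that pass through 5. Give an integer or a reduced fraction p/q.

Pairs whose geodesics pass through 5 — 10–2: 2/2; 2–9: 1; 2–3: 2/2; 2–8: 1; 2–1: 1; 2–11: 1; 2–6: 1; 2–7: 1; 2–4: 1.
All other pairs contribute 0.
Summing the contributions gives betweenness(5) = 9.

9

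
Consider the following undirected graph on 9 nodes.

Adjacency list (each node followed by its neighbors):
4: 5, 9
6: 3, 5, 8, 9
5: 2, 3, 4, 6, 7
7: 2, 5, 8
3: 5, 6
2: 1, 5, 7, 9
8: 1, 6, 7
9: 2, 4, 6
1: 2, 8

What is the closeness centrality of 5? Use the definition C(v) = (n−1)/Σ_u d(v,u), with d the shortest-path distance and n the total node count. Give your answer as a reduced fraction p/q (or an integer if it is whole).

Distances from 5: 1:2, 2:1, 3:1, 4:1, 6:1, 7:1, 8:2, 9:2. Sum = 11.
n = 9, so closeness = 8/11.

8/11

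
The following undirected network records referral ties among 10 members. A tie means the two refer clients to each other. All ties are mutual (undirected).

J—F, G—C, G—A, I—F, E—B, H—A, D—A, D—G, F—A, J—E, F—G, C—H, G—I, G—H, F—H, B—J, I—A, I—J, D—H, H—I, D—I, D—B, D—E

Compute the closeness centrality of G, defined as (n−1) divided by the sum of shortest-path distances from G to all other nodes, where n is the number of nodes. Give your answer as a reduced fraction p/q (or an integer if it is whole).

Distances from G: A:1, B:2, C:1, D:1, E:2, F:1, H:1, I:1, J:2. Sum = 12.
n = 10, so closeness = 9/12 = 3/4.

3/4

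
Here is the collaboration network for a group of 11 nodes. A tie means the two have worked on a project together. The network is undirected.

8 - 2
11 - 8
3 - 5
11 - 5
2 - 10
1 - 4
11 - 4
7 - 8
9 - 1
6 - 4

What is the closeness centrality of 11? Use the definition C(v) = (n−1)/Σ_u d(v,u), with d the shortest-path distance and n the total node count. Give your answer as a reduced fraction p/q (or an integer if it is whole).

10/19

Distances from 11: 1:2, 2:2, 3:2, 4:1, 5:1, 6:2, 7:2, 8:1, 9:3, 10:3. Sum = 19.
n = 11, so closeness = 10/19.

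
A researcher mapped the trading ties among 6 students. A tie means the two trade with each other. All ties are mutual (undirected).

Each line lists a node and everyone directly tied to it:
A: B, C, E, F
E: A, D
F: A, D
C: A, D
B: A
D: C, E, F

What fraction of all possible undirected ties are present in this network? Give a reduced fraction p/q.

There are 7 edges and 6 nodes, so the maximum possible is C(6,2) = 15.
Density = 7/15.

7/15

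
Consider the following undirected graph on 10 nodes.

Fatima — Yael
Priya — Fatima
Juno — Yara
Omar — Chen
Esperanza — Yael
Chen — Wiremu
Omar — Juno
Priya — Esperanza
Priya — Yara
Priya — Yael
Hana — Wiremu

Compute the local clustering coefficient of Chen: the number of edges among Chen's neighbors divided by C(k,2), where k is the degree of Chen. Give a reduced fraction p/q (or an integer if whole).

Chen's neighbors: Omar and Wiremu (k = 2).
Possible neighbor pairs: C(2,2) = 1. Edges among them: none → e = 0.
Clustering(Chen) = 0/1.

0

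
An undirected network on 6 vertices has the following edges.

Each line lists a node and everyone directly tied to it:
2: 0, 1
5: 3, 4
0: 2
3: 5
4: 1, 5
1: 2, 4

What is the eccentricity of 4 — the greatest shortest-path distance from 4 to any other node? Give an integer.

3

Distances from 4: 0:3, 1:1, 2:2, 3:2, 5:1.
The largest is 3 (to 0), so the eccentricity of 4 is 3.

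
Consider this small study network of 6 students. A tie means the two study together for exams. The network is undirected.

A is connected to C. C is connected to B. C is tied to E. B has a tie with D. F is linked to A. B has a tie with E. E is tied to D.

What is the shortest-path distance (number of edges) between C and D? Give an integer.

2

One shortest route is C – B – D, which uses 2 edges, and C and D are not directly tied, so nothing shorter exists. So d(C,D) = 2.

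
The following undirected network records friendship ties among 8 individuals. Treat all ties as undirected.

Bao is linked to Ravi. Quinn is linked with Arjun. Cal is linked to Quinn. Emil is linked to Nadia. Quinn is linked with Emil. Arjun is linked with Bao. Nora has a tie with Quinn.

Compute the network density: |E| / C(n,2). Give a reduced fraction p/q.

There are 7 edges and 8 nodes, so the maximum possible is C(8,2) = 28.
Density = 7/28 = 1/4.

1/4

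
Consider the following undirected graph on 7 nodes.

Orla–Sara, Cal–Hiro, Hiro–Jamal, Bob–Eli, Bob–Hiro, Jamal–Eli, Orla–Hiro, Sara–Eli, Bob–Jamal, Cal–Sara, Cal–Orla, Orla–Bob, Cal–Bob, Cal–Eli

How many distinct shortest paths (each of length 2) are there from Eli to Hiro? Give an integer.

The shortest distance is 2. The length-2 paths are: Eli–Bob–Hiro; Eli–Jamal–Hiro; Eli–Cal–Hiro.
That gives 3 distinct shortest paths.

3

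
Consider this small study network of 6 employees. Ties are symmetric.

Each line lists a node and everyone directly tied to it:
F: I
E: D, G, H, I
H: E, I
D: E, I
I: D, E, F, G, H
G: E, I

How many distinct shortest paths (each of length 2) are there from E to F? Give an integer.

The shortest distance is 2, and the only length-2 path is E–I–F. So there is exactly 1 shortest path.

1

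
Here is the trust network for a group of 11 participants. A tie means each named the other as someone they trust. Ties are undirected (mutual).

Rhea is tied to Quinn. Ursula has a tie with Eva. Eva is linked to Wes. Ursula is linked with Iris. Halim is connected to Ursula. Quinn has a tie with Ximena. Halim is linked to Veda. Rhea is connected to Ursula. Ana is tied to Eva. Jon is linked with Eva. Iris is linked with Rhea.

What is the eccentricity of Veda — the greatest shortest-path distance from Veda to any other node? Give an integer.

Distances from Veda: Ana:4, Eva:3, Halim:1, Iris:3, Jon:4, Quinn:4, Rhea:3, Ursula:2, Wes:4, Ximena:5.
The largest is 5 (to Ximena), so the eccentricity of Veda is 5.

5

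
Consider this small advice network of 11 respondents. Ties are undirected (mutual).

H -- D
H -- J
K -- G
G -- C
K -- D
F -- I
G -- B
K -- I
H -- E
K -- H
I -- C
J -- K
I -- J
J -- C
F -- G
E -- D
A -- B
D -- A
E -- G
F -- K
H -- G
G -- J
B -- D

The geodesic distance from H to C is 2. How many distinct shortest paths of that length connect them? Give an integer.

2

The shortest distance is 2. The length-2 paths are: H–G–C; H–J–C.
That gives 2 distinct shortest paths.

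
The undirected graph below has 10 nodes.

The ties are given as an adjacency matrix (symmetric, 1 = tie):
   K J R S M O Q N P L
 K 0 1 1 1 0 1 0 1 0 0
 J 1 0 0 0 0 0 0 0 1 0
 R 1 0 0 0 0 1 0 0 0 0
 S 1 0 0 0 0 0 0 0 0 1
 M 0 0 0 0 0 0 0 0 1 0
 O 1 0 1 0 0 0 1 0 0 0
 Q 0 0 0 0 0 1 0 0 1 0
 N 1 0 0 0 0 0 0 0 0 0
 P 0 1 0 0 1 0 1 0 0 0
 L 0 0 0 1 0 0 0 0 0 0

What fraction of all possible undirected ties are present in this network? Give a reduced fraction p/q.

There are 11 edges and 10 nodes, so the maximum possible is C(10,2) = 45.
Density = 11/45.

11/45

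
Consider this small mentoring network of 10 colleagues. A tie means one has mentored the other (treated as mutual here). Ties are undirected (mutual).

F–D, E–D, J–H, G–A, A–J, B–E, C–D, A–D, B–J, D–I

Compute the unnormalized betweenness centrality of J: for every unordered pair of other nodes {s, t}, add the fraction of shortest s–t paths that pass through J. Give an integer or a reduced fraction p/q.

Pairs whose geodesics pass through J — I–H: 1; C–H: 1; H–D: 1; H–B: 1; H–F: 1; H–A: 1; H–G: 1; H–E: 1; B–A: 1; B–G: 1.
All other pairs contribute 0.
Summing the contributions gives betweenness(J) = 10.

10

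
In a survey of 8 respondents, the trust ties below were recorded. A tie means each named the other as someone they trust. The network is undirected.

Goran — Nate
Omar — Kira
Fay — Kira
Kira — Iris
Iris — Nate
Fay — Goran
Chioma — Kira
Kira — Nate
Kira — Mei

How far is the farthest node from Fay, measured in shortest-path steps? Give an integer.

2

Distances from Fay: Chioma:2, Goran:1, Iris:2, Kira:1, Mei:2, Nate:2, Omar:2.
The largest is 2 (to Omar, Chioma, Mei, Iris, and Nate), so the eccentricity of Fay is 2.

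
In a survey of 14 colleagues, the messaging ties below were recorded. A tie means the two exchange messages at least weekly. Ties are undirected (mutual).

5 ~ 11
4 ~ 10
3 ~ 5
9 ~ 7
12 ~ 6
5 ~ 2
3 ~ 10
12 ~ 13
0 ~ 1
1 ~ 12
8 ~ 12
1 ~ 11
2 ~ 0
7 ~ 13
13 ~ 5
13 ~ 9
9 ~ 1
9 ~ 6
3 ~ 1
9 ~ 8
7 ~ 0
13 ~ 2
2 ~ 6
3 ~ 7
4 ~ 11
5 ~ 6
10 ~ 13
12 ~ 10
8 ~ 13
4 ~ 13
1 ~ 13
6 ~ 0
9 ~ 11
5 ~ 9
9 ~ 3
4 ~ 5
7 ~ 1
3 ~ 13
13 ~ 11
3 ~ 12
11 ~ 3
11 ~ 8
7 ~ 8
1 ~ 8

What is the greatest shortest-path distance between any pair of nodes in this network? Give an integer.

Eccentricity of each node (its greatest distance to any other): 0:3, 1:2, 2:2, 3:2, 4:3, 5:2, 6:2, 7:2, 8:2, 9:2, 10:3, 11:2, 12:2, 13:2.
The maximum eccentricity is 3, realized for instance by the pair 10–0 via 10 – 13 – 2 – 0. So the diameter is 3.

3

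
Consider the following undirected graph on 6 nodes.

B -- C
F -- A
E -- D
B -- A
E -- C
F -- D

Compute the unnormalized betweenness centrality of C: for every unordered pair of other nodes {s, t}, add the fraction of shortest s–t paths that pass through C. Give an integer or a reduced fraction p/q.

Pairs whose geodesics pass through C — E–A: 1/2; E–B: 1; D–B: 1/2.
All other pairs contribute 0.
Summing the contributions gives betweenness(C) = 2.

2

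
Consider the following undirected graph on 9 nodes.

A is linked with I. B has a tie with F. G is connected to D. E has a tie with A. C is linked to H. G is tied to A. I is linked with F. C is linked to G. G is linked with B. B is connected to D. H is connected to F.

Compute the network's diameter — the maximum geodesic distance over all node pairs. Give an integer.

Eccentricity of each node (its greatest distance to any other): A:3, B:3, C:3, D:3, E:4, F:3, G:2, H:4, I:3.
The maximum eccentricity is 4, realized for instance by the pair E–H via E – A – G – C – H. So the diameter is 4.

4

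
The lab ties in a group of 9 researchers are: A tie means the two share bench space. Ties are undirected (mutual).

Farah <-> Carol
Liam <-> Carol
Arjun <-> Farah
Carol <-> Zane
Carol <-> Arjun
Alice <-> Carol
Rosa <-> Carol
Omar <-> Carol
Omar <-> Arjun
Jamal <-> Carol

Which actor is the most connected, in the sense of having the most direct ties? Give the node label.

Carol

Degrees — Alice:1, Arjun:3, Carol:8, Farah:2, Jamal:1, Liam:1, Omar:2, Rosa:1, Zane:1.
The maximum is 8, attained only by Carol.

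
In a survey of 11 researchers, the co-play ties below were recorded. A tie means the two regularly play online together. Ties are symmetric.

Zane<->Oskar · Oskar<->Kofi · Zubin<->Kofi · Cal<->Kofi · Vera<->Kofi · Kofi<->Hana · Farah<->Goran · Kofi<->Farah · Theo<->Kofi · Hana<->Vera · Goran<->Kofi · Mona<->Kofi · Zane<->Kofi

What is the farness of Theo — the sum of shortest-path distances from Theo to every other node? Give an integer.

19

Distances from Theo: Cal:2, Farah:2, Goran:2, Hana:2, Kofi:1, Mona:2, Oskar:2, Vera:2, Zane:2, Zubin:2.
Sum = 2 + 2 + 2 + 2 + 1 + 2 + 2 + 2 + 2 + 2 = 19.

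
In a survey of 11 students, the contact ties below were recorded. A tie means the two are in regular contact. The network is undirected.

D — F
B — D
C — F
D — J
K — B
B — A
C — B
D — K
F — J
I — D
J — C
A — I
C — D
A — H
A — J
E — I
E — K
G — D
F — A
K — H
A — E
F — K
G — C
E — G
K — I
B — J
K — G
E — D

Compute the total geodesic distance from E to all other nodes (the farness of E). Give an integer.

15

Distances from E: A:1, B:2, C:2, D:1, F:2, G:1, H:2, I:1, J:2, K:1.
Sum = 1 + 2 + 2 + 1 + 2 + 1 + 2 + 1 + 2 + 1 = 15.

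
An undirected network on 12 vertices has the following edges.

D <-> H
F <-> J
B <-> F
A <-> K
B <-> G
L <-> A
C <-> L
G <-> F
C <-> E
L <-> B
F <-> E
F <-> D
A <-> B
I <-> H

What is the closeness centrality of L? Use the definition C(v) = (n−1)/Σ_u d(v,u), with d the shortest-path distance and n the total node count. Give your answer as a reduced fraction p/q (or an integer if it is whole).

11/26

Distances from L: A:1, B:1, C:1, D:3, E:2, F:2, G:2, H:4, I:5, J:3, K:2. Sum = 26.
n = 12, so closeness = 11/26.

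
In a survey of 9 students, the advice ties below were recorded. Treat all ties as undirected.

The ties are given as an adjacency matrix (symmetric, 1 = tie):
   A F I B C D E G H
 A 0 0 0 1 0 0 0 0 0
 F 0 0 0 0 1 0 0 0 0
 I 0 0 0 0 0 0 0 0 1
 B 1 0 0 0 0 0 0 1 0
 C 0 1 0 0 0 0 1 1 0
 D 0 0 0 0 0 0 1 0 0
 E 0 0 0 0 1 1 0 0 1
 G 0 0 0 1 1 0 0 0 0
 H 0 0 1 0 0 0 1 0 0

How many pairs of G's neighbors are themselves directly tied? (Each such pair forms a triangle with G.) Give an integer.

G's neighbors are B and C, but none of them are tied to each other, so no triangle contains G.

0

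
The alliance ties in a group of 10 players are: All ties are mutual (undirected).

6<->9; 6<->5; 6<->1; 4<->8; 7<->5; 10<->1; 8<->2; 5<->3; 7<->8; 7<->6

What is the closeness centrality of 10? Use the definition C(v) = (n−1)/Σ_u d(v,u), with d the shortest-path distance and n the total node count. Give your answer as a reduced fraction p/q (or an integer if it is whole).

3/10

Distances from 10: 1:1, 2:5, 3:4, 4:5, 5:3, 6:2, 7:3, 8:4, 9:3. Sum = 30.
n = 10, so closeness = 9/30 = 3/10.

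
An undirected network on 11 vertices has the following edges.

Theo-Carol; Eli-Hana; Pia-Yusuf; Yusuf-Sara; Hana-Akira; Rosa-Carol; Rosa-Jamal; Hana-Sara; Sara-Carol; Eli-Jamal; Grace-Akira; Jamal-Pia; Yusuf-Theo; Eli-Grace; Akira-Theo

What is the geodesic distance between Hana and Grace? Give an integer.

2

One shortest route is Hana – Eli – Grace, which uses 2 edges, and Hana and Grace are not directly tied, so nothing shorter exists. So d(Hana,Grace) = 2.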